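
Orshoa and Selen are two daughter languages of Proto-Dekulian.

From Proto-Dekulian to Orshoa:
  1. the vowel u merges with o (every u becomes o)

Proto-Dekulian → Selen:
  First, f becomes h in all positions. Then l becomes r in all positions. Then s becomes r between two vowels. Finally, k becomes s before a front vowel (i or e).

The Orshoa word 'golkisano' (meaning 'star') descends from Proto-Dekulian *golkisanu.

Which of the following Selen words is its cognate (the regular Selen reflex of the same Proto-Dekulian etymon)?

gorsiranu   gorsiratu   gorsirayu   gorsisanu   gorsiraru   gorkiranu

Selen: start from *golkisanu.
  rule 1: no change — golkisanu
  rule 2 (unconditioned shift): golkisanu → gorkisanu
  rule 3 (rhotacism): gorkisanu → gorkiranu
  rule 4 (palatalisation): gorkiranu → gorsiranu
  ⇒ Selen gorsiranu

gorsiranu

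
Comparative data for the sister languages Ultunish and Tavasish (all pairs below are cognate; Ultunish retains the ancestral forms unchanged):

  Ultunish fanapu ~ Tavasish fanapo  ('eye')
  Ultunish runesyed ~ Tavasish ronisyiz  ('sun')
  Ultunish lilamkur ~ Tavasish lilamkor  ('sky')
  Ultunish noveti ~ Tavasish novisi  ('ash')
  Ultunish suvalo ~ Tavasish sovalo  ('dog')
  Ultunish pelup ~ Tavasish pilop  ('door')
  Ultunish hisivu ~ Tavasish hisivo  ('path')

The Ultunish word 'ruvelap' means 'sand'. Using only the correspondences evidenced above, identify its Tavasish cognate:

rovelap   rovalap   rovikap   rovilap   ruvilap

suvalo ~ sovalo — Ultunish u corresponds to Tavasish o after a consonant, before a labial obstruent.
runesyed ~ ronisyiz, noveti ~ novisi — Ultunish e corresponds to Tavasish i after a consonant, before a consonant other than r, m, n, p, b, f, v.
Applying these to Ultunish 'ruvelap':
  ruvelap → rovelap   (u→o after a consonant, before a labial obstruent)
  rovelap → rovilap   (e→i after a consonant, before a consonant other than r, m, n, p, b, f, v)
So the Tavasish cognate is 'rovilap'.

rovilap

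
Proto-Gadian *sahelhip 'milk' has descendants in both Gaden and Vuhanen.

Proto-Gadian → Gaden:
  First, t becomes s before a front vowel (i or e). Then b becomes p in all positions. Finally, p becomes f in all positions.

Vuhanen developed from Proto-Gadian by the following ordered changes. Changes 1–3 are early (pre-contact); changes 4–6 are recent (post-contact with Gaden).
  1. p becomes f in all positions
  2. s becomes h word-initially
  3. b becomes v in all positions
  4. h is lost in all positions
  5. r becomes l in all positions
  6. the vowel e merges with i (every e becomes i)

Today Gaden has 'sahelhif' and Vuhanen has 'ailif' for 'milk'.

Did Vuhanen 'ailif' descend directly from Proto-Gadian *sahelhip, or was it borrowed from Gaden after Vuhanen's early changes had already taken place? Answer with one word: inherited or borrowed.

If inherited, *sahelhip would pass through all of Vuhanen's changes:
Vuhanen: start from *sahelhip.
  rule 1 (unconditioned shift): sahelhip → sahelhif
  rule 2 (debuccalisation): sahelhif → hahelhif
  rule 3: no change — hahelhif
  rule 4 (h-loss): hahelhif → aelif
  rule 5: no change — aelif
  rule 6 (vowel merger): aelif → ailif
  ⇒ Vuhanen ailif
If borrowed from Gaden 'sahelhif' after the early changes, it would undergo only the recent ones:
  rule 4 (h-loss): sahelhif → saelif
  rule 5 (unconditioned shift): no change (saelif)
  rule 6 (vowel merger): saelif → sailif
  ⇒ as a loan: sailif
Vuhanen 'ailif' matches the inherited outcome exactly, so it is an inherited cognate, not a loan.

inherited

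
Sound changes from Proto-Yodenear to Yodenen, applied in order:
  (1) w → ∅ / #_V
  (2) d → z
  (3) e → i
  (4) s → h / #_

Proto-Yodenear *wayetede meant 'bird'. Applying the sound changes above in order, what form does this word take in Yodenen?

ayitizi

Yodenen: start from *wayetede.
  rule 1 (glide loss): wayetede → ayetede
  rule 2 (unconditioned shift): ayetede → ayeteze
  rule 3 (vowel merger): ayeteze → ayitizi
  rule 4: no change — ayitizi
  ⇒ Yodenen ayitizi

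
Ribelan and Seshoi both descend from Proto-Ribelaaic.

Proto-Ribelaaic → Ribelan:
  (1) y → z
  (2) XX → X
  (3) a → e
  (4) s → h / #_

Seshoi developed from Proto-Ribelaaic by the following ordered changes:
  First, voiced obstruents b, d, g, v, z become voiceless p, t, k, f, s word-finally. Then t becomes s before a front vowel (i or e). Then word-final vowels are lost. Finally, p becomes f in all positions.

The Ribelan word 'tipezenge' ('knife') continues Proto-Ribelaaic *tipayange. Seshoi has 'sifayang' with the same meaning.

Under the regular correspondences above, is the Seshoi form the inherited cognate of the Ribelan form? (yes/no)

yes

Derive the expected Seshoi reflex of *tipayange:
Seshoi: *tipayange > sipayange > sipayang > sifayang  (by palatalisation, apocope, unconditioned shift)
Seshoi 'sifayang' matches the regular reflex exactly, so the pair is cognate.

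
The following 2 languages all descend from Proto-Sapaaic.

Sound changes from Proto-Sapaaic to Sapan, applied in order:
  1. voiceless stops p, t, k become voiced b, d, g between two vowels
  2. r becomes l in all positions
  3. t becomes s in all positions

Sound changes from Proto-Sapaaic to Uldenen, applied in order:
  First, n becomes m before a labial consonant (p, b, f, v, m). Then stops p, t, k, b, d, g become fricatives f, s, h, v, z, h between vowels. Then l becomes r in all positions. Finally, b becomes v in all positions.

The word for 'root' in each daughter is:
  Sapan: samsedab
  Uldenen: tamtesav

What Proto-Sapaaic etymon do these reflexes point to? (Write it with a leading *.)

Position 1: Sapan has s, Uldenen has t. Uldenen preserves t here (none of its changes turn any other segment into t), so the proto-segment is *t.
Position 4: Sapan has s, Uldenen has t. Uldenen preserves t here (none of its changes turn any other segment into t), so the proto-segment is *t.
Position 6: Sapan has d, Uldenen has s. Taking the neighbouring segments as reconstructed: Sapan d could go back to *t or *d; Uldenen s could go back to *t or *s — the one source consistent with every daughter is *t.
Verify the candidate proto-form against each daughter:
Sapan: *tamtetab > tamtedab > samsedab  (by intervocalic voicing, unconditioned shift)
Uldenen: *tamtetab > tamtesab > tamtesav  (by intervocalic lenition, unconditioned shift)
No other proto-form is consistent with every reflex, so the reconstruction is *tamtetab.

*tamtetab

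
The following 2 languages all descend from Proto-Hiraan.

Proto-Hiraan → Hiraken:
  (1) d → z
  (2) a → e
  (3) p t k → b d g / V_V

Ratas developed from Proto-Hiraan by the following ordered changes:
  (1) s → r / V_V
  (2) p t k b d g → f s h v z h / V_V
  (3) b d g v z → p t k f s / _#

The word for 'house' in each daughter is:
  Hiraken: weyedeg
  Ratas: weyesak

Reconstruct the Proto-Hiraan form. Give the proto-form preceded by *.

*weyetag

Position 5: Hiraken has d, Ratas has s. In Hiraken, d can only continue *t, so the proto-segment is *t.
Position 7: Hiraken has g, Ratas has k. Taking the neighbouring segments as reconstructed: Hiraken g can only go back to *g; Ratas k could go back to *k or *g — the one source consistent with every daughter is *g.
Continuing position by position gives *weyetag; check it forward:
Hiraken: *weyetag
  weyetag (rule 1 does not apply)
  weyetag → weyeteg   [vowel merger]
  weyeteg → weyedeg   [intervocalic voicing]
  giving Hiraken weyedeg.
Ratas: *weyetag
  weyetag (rule 1 does not apply)
  weyetag → weyesag   [intervocalic lenition]
  weyesag → weyesak   [final devoicing]
  giving Ratas weyesak.
No other proto-form is consistent with every reflex, so the reconstruction is *weyetag.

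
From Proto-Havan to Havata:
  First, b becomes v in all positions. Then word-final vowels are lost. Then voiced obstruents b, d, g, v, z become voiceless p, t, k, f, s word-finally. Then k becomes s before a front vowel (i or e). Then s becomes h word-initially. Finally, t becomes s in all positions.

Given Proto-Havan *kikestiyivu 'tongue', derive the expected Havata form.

hisessiyif

Havata: *kikestiyivu > kikestiyiv > kikestiyif > sisestiyif > hisestiyif > hisessiyif  (by apocope, final devoicing, palatalisation, debuccalisation, unconditioned shift)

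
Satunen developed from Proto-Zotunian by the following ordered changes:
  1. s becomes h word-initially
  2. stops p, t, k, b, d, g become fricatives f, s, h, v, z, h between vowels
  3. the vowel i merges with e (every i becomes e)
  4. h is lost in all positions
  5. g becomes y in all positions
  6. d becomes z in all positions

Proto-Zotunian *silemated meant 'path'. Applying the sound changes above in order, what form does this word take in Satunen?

Satunen: *silemated > hilemated > hilemased > helemased > elemased > elemasez  (by debuccalisation, intervocalic lenition, vowel merger, h-loss, unconditioned shift)

elemasez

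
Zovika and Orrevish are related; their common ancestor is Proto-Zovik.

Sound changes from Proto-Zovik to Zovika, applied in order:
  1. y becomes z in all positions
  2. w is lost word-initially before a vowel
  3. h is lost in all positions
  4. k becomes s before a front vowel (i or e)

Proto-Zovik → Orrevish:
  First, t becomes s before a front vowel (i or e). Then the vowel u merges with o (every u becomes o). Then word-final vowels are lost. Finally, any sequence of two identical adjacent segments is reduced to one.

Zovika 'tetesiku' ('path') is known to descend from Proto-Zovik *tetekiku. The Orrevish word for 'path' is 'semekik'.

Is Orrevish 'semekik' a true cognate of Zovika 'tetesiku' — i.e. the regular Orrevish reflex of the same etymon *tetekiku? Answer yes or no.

Derive the expected Orrevish reflex of *tetekiku:
Orrevish: start from *tetekiku.
  rule 1 (palatalisation): tetekiku → sesekiku
  rule 2 (vowel merger): sesekiku → sesekiko
  rule 3 (apocope): sesekiko → sesekik
  rule 4: no change — sesekik
  ⇒ Orrevish sesekik
The regular Orrevish reflex would be 'sesekik', but the attested form is 'semekik'. The correspondence is irregular, so they are not cognates (the Orrevish form has a different source).

no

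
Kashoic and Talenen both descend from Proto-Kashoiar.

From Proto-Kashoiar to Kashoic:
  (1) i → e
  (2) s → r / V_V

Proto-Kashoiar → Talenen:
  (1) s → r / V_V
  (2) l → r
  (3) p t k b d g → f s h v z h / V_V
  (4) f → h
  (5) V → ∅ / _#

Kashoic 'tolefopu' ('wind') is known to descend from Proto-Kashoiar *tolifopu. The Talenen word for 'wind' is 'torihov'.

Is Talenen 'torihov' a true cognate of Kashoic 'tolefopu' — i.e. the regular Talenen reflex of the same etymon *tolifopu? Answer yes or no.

Derive the expected Talenen reflex of *tolifopu:
Talenen: *tolifopu
  tolifopu (rule 1 does not apply)
  tolifopu → torifopu   [unconditioned shift]
  torifopu → torifofu   [intervocalic lenition]
  torifofu → torihohu   [unconditioned shift]
  torihohu → torihoh   [apocope]
  giving Talenen torihoh.
The regular Talenen reflex would be 'torihoh', but the attested form is 'torihov'. The correspondence is irregular, so they are not cognates (the Talenen form has a different source).

no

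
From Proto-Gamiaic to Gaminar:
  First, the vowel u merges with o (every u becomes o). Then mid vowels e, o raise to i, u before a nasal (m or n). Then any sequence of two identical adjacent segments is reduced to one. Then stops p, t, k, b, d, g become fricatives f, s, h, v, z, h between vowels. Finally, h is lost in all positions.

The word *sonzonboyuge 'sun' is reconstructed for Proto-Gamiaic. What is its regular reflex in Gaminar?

sunzunboyoe

Gaminar: *sonzonboyuge > sonzonboyoge > sunzunboyoge > sunzunboyohe > sunzunboyoe  (by vowel merger, pre-nasal raising, intervocalic lenition, h-loss)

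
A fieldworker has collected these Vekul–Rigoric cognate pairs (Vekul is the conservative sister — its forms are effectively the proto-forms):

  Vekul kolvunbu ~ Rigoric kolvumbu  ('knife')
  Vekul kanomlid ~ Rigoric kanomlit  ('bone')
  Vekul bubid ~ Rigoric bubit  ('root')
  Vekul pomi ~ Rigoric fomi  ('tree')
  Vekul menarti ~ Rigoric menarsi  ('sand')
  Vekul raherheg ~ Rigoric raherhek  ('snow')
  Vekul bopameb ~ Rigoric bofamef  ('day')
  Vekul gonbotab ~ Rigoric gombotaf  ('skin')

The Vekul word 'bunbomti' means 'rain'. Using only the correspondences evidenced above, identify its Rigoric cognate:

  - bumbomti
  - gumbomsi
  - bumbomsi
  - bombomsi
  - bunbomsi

bumbomsi

kolvunbu ~ kolvumbu, gonbotab ~ gombotaf — Vekul n corresponds to Rigoric m after a vowel, before a labial obstruent.
menarti ~ menarsi — Vekul t corresponds to Rigoric s after a consonant, before a front vowel.
Applying these to Vekul 'bunbomti':
  bunbomti → bumbomti   (n→m after a vowel, before a labial obstruent)
  bumbomti → bumbomsi   (t→s after a consonant, before a front vowel)
So the Rigoric cognate is 'bumbomsi'.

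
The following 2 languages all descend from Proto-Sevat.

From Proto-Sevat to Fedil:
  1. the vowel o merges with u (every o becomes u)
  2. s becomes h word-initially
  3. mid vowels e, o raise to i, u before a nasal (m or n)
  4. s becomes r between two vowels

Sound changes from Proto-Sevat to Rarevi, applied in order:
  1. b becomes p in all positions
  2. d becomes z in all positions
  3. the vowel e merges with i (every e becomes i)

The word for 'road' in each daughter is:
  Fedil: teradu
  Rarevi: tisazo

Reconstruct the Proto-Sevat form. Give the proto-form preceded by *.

Position 5: Fedil has d, Rarevi has z. Fedil preserves d here (none of its changes turn any other segment into d), so the proto-segment is *d.
Position 6: Fedil has u, Rarevi has o. Rarevi preserves o here (none of its changes turn any other segment into o), so the proto-segment is *o.
Continuing position by position gives *tesado; check it forward:
Fedil: *tesado > tesadu > teradu  (by vowel merger, rhotacism)
Rarevi: start from *tesado.
  rule 1: no change — tesado
  rule 2 (unconditioned shift): tesado → tesazo
  rule 3 (vowel merger): tesazo → tisazo
  ⇒ Rarevi tisazo
Only *tesado yields all of Fedil teradu, Rarevi tisazo.

*tesado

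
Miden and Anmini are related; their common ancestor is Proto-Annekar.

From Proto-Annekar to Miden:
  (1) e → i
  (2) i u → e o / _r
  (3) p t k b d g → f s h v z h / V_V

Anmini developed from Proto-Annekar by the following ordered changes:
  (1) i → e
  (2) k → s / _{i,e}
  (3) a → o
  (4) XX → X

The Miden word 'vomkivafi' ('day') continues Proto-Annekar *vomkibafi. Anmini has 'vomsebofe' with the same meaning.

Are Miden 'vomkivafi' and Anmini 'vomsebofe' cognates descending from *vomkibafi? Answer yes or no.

Derive the expected Anmini reflex of *vomkibafi:
Anmini: *vomkibafi
  vomkibafi → vomkebafe   [vowel merger]
  vomkebafe → vomsebafe   [palatalisation]
  vomsebafe → vomsebofe   [vowel merger]
  vomsebofe (rule 4 does not apply)
  giving Anmini vomsebofe.
Anmini 'vomsebofe' matches the regular reflex exactly, so the pair is cognate.

yes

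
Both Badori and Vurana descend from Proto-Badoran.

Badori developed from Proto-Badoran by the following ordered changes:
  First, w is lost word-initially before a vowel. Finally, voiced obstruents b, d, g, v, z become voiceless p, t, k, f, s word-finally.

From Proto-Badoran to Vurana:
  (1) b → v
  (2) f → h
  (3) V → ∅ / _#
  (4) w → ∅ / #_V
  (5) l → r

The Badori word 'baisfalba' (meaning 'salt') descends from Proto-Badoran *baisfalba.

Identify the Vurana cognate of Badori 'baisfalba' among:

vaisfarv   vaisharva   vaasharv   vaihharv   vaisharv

vaisharv

Vurana: *baisfalba > vaisfalva > vaishalva > vaishalv > vaisharv  (by unconditioned shift, unconditioned shift, apocope, unconditioned shift)
Among the options, 'vaisharv' alone shows every Vurana change applied in order.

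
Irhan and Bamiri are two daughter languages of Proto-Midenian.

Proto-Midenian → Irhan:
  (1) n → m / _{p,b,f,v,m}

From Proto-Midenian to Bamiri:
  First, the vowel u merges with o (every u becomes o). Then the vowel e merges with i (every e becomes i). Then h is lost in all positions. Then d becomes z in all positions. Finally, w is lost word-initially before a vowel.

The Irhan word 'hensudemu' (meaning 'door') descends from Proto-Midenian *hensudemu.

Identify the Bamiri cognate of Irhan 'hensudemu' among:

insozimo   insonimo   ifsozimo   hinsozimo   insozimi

Bamiri: *hensudemu > hensodemo > hinsodimo > insodimo > insozimo  (by vowel merger, vowel merger, h-loss, unconditioned shift)
Only 'insozimo' matches the regular Bamiri development of *hensudemu.

insozimo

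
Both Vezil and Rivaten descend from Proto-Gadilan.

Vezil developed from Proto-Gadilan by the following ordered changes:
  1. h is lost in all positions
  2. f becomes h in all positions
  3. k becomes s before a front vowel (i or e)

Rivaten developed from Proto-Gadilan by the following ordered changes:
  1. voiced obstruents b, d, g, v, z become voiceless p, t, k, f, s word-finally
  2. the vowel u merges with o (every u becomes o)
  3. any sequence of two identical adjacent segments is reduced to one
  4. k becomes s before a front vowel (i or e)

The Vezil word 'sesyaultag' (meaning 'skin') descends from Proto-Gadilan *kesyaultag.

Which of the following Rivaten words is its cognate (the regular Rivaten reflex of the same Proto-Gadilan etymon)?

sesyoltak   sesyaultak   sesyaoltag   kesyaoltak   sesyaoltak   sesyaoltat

Rivaten: *kesyaultag > kesyaultak > kesyaoltak > sesyaoltak  (by final devoicing, vowel merger, palatalisation)

sesyaoltak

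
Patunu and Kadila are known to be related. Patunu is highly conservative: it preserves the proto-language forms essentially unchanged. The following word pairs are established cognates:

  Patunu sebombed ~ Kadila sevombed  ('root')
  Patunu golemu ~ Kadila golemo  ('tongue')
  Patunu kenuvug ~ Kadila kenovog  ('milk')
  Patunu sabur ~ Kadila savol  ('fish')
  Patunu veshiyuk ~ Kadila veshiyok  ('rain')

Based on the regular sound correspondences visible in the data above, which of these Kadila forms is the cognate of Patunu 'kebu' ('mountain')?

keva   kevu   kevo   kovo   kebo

kevo

sabur ~ savol — Patunu b corresponds to Kadila v between vowels (before a back vowel).
golemu ~ golemo — Patunu u corresponds to Kadila o word-finally.
Applying these to Patunu 'kebu':
  kebu → kevu   (b→v between vowels (before a back vowel))
  kevu → kevo   (u→o word-finally)
So the Kadila cognate is 'kevo'.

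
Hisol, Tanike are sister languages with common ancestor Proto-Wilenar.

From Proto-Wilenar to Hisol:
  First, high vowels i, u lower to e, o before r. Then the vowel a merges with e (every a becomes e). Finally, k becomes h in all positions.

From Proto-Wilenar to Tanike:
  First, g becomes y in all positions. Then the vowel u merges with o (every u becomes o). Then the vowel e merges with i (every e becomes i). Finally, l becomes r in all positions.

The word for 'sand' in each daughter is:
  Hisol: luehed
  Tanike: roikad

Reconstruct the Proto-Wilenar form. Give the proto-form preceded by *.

*luekad

Position 2: Hisol has u, Tanike has o. Hisol preserves u here (none of its changes turn any other segment into u), so the proto-segment is *u.
Position 1: Hisol has l, Tanike has r. Hisol preserves l here (none of its changes turn any other segment into l), so the proto-segment is *l.
Verify the candidate proto-form against each daughter:
Hisol: *luekad
  luekad (rule 1 does not apply)
  luekad → lueked   [vowel merger]
  lueked → luehed   [unconditioned shift]
  giving Hisol luehed.
Tanike: *luekad > loekad > loikad > roikad  (by vowel merger, vowel merger, unconditioned shift)
Only *luekad yields all of Hisol luehed, Tanike roikad.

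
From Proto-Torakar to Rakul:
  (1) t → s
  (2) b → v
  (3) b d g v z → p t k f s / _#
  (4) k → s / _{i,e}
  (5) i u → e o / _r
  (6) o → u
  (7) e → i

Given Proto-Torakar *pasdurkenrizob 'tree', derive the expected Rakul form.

pasdursinrizuf

Rakul: *pasdurkenrizob
  pasdurkenrizob (rule 1 does not apply)
  pasdurkenrizob → pasdurkenrizov   [unconditioned shift]
  pasdurkenrizov → pasdurkenrizof   [final devoicing]
  pasdurkenrizof → pasdursenrizof   [palatalisation]
  pasdursenrizof → pasdorsenrizof   [pre-rhotic lowering]
  pasdorsenrizof → pasdursenrizuf   [vowel merger]
  pasdursenrizuf → pasdursinrizuf   [vowel merger]
  giving Rakul pasdursinrizuf.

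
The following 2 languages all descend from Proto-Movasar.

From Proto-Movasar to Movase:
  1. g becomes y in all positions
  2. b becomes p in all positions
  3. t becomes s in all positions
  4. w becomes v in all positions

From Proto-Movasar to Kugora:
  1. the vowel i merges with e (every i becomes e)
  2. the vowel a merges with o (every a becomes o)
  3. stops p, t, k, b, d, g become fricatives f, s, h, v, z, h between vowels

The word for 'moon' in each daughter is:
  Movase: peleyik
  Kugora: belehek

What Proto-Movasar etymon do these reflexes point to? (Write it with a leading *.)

Position 1: Movase has p, Kugora has b. Kugora preserves b here (none of its changes turn any other segment into b), so the proto-segment is *b.
Position 6: Movase has i, Kugora has e. Movase preserves i here (none of its changes turn any other segment into i), so the proto-segment is *i.
Position 5: Movase has y, Kugora has h. Taking the neighbouring segments as reconstructed: Movase y could go back to *g or *y; Kugora h could go back to *k or *g or *h — the one source consistent with every daughter is *g.
Verify the candidate proto-form against each daughter:
Movase: *belegik
  belegik → beleyik   [unconditioned shift]
  beleyik → peleyik   [unconditioned shift]
  peleyik (rule 3 does not apply)
  peleyik (rule 4 does not apply)
  giving Movase peleyik.
Kugora: *belegik > belegek > belehek  (by vowel merger, intervocalic lenition)
*belegik is the unique common source.

*belegik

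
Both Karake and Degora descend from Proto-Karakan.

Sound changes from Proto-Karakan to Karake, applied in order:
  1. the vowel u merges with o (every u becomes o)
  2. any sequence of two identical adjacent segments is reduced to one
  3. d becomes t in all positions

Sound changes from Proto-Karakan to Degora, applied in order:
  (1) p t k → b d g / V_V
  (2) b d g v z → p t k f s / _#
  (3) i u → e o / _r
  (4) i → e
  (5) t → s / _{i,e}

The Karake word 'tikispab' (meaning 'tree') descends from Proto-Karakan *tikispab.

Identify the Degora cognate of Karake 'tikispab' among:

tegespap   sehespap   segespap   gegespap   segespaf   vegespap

segespap

Degora: start from *tikispab.
  rule 1 (intervocalic voicing): tikispab → tigispab
  rule 2 (final devoicing): tigispab → tigispap
  rule 3: no change — tigispap
  rule 4 (vowel merger): tigispap → tegespap
  rule 5 (palatalisation): tegespap → segespap
  ⇒ Degora segespap
Only 'segespap' matches the regular Degora development of *tikispab.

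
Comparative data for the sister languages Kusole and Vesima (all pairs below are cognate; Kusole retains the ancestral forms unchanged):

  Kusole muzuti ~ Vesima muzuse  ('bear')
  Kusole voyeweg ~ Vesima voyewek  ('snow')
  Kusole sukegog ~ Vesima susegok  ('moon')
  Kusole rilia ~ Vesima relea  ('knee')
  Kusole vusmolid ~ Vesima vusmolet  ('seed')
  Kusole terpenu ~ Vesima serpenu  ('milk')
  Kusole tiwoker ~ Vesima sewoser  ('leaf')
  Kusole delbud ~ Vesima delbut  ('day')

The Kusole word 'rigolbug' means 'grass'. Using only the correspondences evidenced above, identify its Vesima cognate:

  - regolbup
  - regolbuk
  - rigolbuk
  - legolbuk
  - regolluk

rilia ~ relea, vusmolid ~ vusmolet — Kusole i corresponds to Vesima e after a consonant, before a consonant other than r, m, n, p, b, f, v.
voyeweg ~ voyewek, sukegog ~ susegok — Kusole g corresponds to Vesima k word-finally.
Applying these to Kusole 'rigolbug':
  rigolbug → regolbug   (i→e after a consonant, before a consonant other than r, m, n, p, b, f, v)
  regolbug → regolbuk   (g→k word-finally)
So the Vesima cognate is 'regolbuk'.

regolbuk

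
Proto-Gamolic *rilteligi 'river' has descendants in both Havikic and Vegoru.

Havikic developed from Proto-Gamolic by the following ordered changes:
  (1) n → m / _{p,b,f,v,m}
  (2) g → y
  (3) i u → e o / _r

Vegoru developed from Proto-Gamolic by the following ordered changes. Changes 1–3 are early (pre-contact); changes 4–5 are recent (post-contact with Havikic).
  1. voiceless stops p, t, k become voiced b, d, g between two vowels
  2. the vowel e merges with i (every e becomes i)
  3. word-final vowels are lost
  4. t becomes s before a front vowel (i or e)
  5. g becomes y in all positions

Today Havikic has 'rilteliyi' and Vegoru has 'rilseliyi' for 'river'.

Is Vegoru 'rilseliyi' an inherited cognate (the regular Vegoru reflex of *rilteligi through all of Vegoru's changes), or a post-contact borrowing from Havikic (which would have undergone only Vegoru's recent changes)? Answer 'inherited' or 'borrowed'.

If inherited, *rilteligi would pass through all of Vegoru's changes:
Vegoru: *rilteligi
  rilteligi (rule 1 does not apply)
  rilteligi → riltiligi   [vowel merger]
  riltiligi → riltilig   [apocope]
  riltilig → rilsilig   [palatalisation]
  rilsilig → rilsiliy   [unconditioned shift]
  giving Vegoru rilsiliy.
If borrowed from Havikic 'rilteliyi' after the early changes, it would undergo only the recent ones:
  rule 4 (palatalisation): rilteliyi → rilseliyi
  rule 5 (unconditioned shift): no change (rilseliyi)
  ⇒ as a loan: rilseliyi
Vegoru 'rilseliyi' matches the loan outcome 'rilseliyi', not the inherited 'rilsiliy' — it skipped the early Vegoru changes, so it was borrowed from Havikic.

borrowed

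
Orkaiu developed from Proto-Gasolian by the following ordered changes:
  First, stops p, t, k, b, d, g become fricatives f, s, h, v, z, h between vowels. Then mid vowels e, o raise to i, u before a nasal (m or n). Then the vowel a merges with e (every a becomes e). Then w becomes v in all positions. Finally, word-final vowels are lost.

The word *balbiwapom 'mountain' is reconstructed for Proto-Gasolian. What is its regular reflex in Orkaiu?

Orkaiu: start from *balbiwapom.
  rule 1 (intervocalic lenition): balbiwapom → balbiwafom
  rule 2 (pre-nasal raising): balbiwafom → balbiwafum
  rule 3 (vowel merger): balbiwafum → belbiwefum
  rule 4 (unconditioned shift): belbiwefum → belbivefum
  rule 5: no change — belbivefum
  ⇒ Orkaiu belbivefum

belbivefum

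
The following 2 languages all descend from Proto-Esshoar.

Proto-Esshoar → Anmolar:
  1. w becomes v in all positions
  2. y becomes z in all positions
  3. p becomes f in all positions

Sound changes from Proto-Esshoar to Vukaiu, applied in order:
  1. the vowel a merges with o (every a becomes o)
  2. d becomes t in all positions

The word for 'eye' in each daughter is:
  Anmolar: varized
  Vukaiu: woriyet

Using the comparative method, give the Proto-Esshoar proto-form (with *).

*wariyed

Position 2: Anmolar has a, Vukaiu has o. Anmolar preserves a here (none of its changes turn any other segment into a), so the proto-segment is *a.
Position 5: Anmolar has z, Vukaiu has y. Vukaiu preserves y here (none of its changes turn any other segment into y), so the proto-segment is *y.
Position 7: Anmolar has d, Vukaiu has t. Anmolar preserves d here (none of its changes turn any other segment into d), so the proto-segment is *d.
Verify the candidate proto-form against each daughter:
Anmolar: start from *wariyed.
  rule 1 (unconditioned shift): wariyed → variyed
  rule 2 (unconditioned shift): variyed → varized
  rule 3: no change — varized
  ⇒ Anmolar varized
Vukaiu: *wariyed > woriyed > woriyet  (by vowel merger, unconditioned shift)
No other proto-form is consistent with every reflex, so the reconstruction is *wariyed.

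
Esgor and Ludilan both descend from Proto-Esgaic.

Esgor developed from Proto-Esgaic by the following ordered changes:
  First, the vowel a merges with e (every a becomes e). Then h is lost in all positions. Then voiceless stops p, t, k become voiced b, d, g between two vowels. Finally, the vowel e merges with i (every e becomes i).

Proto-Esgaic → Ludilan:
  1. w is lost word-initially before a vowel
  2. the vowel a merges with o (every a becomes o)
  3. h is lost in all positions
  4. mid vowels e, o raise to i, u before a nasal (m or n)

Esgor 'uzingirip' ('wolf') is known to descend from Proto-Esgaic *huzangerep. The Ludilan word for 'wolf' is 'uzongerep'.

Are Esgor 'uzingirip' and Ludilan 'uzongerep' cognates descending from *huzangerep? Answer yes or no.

Derive the expected Ludilan reflex of *huzangerep:
Ludilan: *huzangerep
  huzangerep (rule 1 does not apply)
  huzangerep → huzongerep   [vowel merger]
  huzongerep → uzongerep   [h-loss]
  uzongerep → uzungerep   [pre-nasal raising]
  giving Ludilan uzungerep.
The regular Ludilan reflex would be 'uzungerep', but the attested form is 'uzongerep'. The correspondence is irregular, so they are not cognates (the Ludilan form has a different source).

no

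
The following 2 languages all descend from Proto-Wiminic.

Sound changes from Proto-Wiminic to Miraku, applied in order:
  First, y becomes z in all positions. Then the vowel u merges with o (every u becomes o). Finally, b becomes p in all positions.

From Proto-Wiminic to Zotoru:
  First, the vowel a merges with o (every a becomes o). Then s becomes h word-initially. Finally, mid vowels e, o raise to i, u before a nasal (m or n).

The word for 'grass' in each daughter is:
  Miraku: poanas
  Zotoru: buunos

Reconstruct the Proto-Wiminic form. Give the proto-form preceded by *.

*buanas

Position 2: Miraku has o, Zotoru has u. Taking the neighbouring segments as reconstructed: Miraku o could go back to *o or *u; Zotoru u can only go back to *u — the one source consistent with every daughter is *u.
Position 5: Miraku has a, Zotoru has o. Miraku preserves a here (none of its changes turn any other segment into a), so the proto-segment is *a.
Verify the candidate proto-form against each daughter:
Miraku: *buanas > boanas > poanas  (by vowel merger, unconditioned shift)
Zotoru: start from *buanas.
  rule 1 (vowel merger): buanas → buonos
  rule 2: no change — buonos
  rule 3 (pre-nasal raising): buonos → buunos
  ⇒ Zotoru buunos
Only *buanas yields all of Miraku poanas, Zotoru buunos.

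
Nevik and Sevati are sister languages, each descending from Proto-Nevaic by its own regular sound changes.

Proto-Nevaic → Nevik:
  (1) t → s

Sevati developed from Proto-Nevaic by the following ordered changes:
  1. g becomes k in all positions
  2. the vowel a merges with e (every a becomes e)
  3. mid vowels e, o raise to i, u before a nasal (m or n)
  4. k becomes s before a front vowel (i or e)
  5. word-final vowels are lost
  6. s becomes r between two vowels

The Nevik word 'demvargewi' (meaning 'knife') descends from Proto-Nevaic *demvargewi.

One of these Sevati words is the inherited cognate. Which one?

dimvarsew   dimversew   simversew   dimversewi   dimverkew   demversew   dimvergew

Sevati: start from *demvargewi.
  rule 1 (unconditioned shift): demvargewi → demvarkewi
  rule 2 (vowel merger): demvarkewi → demverkewi
  rule 3 (pre-nasal raising): demverkewi → dimverkewi
  rule 4 (palatalisation): dimverkewi → dimversewi
  rule 5 (apocope): dimversewi → dimversew
  rule 6: no change — dimversew
  ⇒ Sevati dimversew
Only 'dimversew' matches the regular Sevati development of *demvargewi.

dimversew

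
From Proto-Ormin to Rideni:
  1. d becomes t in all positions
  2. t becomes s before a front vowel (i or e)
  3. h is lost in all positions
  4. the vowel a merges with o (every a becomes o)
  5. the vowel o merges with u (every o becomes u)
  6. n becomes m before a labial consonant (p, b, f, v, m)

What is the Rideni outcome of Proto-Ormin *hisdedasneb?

Rideni: *hisdedasneb > histetasneb > hissetasneb > issetasneb > issetosneb > issetusneb  (by unconditioned shift, palatalisation, h-loss, vowel merger, vowel merger)

issetusneb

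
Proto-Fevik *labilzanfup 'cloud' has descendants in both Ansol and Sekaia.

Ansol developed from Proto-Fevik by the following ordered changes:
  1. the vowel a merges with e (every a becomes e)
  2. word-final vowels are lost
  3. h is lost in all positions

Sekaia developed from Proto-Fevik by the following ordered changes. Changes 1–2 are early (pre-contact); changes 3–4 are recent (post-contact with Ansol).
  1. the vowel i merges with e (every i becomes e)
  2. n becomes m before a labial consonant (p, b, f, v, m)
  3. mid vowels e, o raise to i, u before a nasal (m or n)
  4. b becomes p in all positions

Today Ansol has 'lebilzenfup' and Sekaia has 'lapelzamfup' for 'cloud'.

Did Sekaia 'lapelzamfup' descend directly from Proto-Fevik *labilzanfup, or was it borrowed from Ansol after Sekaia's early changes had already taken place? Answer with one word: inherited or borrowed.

If inherited, *labilzanfup would pass through all of Sekaia's changes:
Sekaia: *labilzanfup
  labilzanfup → labelzanfup   [vowel merger]
  labelzanfup → labelzamfup   [nasal place assimilation]
  labelzamfup (rule 3 does not apply)
  labelzamfup → lapelzamfup   [unconditioned shift]
  giving Sekaia lapelzamfup.
If borrowed from Ansol 'lebilzenfup' after the early changes, it would undergo only the recent ones:
  rule 3 (pre-nasal raising): lebilzenfup → lebilzinfup
  rule 4 (unconditioned shift): lebilzinfup → lepilzinfup
  ⇒ as a loan: lepilzinfup
Sekaia 'lapelzamfup' matches the inherited outcome exactly, so it is an inherited cognate, not a loan.

inherited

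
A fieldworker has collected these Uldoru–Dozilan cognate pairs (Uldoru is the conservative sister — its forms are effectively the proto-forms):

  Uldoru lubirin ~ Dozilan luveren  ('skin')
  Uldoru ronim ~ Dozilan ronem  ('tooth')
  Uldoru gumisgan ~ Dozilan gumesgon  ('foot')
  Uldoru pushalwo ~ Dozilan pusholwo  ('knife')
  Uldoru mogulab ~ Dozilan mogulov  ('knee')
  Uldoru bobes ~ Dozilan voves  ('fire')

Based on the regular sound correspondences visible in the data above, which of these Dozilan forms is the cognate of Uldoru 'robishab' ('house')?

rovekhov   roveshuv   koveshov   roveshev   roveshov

roveshov

lubirin ~ luveren — Uldoru b corresponds to Dozilan v between vowels (before a front vowel).
gumisgan ~ gumesgon — Uldoru i corresponds to Dozilan e after a consonant, before a consonant other than r, m, n, p, b, f, v.
mogulab ~ mogulov — Uldoru a corresponds to Dozilan o after a consonant, before a labial obstruent.
mogulab ~ mogulov — Uldoru b corresponds to Dozilan v word-finally.
Applying these to Uldoru 'robishab':
  robishab → rovishab   (b→v between vowels (before a front vowel))
  rovishab → roveshab   (i→e after a consonant, before a consonant other than r, m, n, p, b, f, v)
  roveshab → roveshob   (a→o after a consonant, before a labial obstruent)
  roveshob → roveshov   (b→v word-finally)
So the Dozilan cognate is 'roveshov'.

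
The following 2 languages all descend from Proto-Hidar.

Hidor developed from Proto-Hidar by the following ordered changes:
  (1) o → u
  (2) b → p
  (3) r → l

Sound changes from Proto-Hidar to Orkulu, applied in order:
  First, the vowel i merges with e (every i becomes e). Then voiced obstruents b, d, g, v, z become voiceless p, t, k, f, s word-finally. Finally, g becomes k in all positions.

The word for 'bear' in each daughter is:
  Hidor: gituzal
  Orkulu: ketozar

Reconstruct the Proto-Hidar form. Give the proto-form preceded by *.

Position 2: Hidor has i, Orkulu has e. Hidor preserves i here (none of its changes turn any other segment into i), so the proto-segment is *i.
Position 7: Hidor has l, Orkulu has r. Orkulu preserves r here (none of its changes turn any other segment into r), so the proto-segment is *r.
Position 1: Hidor has g, Orkulu has k. Hidor preserves g here (none of its changes turn any other segment into g), so the proto-segment is *g.
Verify the candidate proto-form against each daughter:
Hidor: *gitozar
  gitozar → gituzar   [vowel merger]
  gituzar (rule 2 does not apply)
  gituzar → gituzal   [unconditioned shift]
  giving Hidor gituzal.
Orkulu: *gitozar
  gitozar → getozar   [vowel merger]
  getozar (rule 2 does not apply)
  getozar → ketozar   [unconditioned shift]
  giving Orkulu ketozar.
Only *gitozar yields all of Hidor gituzal, Orkulu ketozar.

*gitozar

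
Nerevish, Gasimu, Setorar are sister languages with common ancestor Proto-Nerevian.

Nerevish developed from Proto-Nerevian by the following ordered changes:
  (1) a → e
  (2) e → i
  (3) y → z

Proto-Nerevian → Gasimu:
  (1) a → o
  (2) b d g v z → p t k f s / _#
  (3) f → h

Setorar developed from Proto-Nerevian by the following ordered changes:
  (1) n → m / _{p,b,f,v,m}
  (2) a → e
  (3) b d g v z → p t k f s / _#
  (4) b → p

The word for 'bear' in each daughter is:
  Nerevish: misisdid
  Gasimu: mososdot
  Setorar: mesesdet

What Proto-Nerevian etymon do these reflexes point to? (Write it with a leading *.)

Position 2: Nerevish has i, Gasimu has o, Setorar has e. Taking the neighbouring segments as reconstructed: Nerevish i could go back to *a or *e or *i; Gasimu o could go back to *a or *o; Setorar e could go back to *a or *e — the one source consistent with every daughter is *a.
Position 7: Nerevish has i, Gasimu has o, Setorar has e. Taking the neighbouring segments as reconstructed: Nerevish i could go back to *a or *e or *i; Gasimu o could go back to *a or *o; Setorar e could go back to *a or *e — the one source consistent with every daughter is *a.
Continuing position by position gives *masasdad; check it forward:
Nerevish: *masasdad > mesesded > misisdid  (by vowel merger, vowel merger)
Gasimu: start from *masasdad.
  rule 1 (vowel merger): masasdad → mososdod
  rule 2 (final devoicing): mososdod → mososdot
  rule 3: no change — mososdot
  ⇒ Gasimu mososdot
Setorar: start from *masasdad.
  rule 1: no change — masasdad
  rule 2 (vowel merger): masasdad → mesesded
  rule 3 (final devoicing): mesesded → mesesdet
  rule 4: no change — mesesdet
  ⇒ Setorar mesesdet
Only *masasdad yields all of Nerevish misisdid, Gasimu mososdot, Setorar mesesdet.

*masasdad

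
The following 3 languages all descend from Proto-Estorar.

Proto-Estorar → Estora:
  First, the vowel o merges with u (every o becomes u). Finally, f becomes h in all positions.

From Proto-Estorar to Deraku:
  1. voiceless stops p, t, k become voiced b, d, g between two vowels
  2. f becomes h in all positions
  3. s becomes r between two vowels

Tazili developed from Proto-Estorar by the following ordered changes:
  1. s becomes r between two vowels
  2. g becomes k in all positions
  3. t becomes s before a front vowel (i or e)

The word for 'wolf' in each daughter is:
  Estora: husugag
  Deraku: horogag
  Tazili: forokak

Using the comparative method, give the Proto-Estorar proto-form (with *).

*fosogag

Position 5: Estora has g, Deraku has g, Tazili has k. Estora preserves g here (none of its changes turn any other segment into g), so the proto-segment is *g.
Position 2: Estora has u, Deraku has o, Tazili has o. Deraku preserves o here (none of its changes turn any other segment into o), so the proto-segment is *o.
Position 4: Estora has u, Deraku has o, Tazili has o. Deraku preserves o here (none of its changes turn any other segment into o), so the proto-segment is *o.
Verify the candidate proto-form against each daughter:
Estora: *fosogag > fusugag > husugag  (by vowel merger, unconditioned shift)
Deraku: *fosogag > hosogag > horogag  (by unconditioned shift, rhotacism)
Tazili: start from *fosogag.
  rule 1 (rhotacism): fosogag → forogag
  rule 2 (unconditioned shift): forogag → forokak
  rule 3: no change — forokak
  ⇒ Tazili forokak
No other proto-form is consistent with every reflex, so the reconstruction is *fosogag.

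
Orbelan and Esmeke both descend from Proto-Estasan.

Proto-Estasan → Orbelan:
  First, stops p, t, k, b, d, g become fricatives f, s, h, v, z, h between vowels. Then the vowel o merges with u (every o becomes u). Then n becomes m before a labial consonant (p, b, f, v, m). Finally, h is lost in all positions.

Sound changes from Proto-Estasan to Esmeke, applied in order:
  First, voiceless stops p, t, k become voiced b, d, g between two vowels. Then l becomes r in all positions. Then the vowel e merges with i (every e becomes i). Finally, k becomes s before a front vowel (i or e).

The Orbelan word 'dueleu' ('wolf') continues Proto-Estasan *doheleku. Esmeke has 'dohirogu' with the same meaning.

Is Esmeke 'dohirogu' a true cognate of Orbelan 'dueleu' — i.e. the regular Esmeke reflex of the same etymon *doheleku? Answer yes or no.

Derive the expected Esmeke reflex of *doheleku:
Esmeke: *doheleku
  doheleku → dohelegu   [intervocalic voicing]
  dohelegu → doheregu   [unconditioned shift]
  doheregu → dohirigu   [vowel merger]
  dohirigu (rule 4 does not apply)
  giving Esmeke dohirigu.
The regular Esmeke reflex would be 'dohirigu', but the attested form is 'dohirogu'. The correspondence is irregular, so they are not cognates (the Esmeke form has a different source).

no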